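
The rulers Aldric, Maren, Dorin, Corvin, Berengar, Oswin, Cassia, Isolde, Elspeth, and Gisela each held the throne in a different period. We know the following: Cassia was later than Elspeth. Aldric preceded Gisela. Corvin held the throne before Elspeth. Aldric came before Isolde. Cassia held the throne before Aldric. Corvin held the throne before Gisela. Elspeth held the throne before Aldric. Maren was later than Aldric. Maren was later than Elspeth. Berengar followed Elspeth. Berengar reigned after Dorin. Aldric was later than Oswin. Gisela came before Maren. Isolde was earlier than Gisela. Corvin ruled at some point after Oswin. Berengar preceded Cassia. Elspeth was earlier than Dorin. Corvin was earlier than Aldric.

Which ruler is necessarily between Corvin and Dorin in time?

Elspeth

Tracing the constraints gives Corvin → Elspeth → Dorin, so Elspeth sits after Corvin and before Dorin.
No other ruler is forced both after Corvin and before Dorin.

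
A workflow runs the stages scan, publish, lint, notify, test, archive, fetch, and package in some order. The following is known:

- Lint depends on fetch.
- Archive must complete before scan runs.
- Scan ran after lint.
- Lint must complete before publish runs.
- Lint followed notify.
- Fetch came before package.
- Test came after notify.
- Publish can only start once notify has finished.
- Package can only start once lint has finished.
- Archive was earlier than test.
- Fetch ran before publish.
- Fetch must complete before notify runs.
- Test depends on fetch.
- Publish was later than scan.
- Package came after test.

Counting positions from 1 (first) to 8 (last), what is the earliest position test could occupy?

Archive, fetch, and notify must all come before test — 3 forced predecessors.
Nothing else is forced ahead of test, so its earliest slot is position 3 + 1 = 4.

4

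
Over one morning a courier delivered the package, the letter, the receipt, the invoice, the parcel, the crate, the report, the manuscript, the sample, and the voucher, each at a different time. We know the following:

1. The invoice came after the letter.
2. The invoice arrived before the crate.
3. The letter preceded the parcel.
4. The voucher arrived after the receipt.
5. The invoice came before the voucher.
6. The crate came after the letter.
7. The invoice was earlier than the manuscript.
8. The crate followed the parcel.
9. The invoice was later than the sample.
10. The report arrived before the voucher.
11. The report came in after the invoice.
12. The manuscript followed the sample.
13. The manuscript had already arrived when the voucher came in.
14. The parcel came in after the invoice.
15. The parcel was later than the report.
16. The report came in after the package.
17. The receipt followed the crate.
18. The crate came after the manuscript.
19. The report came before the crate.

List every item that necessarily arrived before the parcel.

Directly stated before the parcel: the invoice, the letter, and the report.
The package reaches the parcel via the package → the report → the parcel.
The sample reaches the parcel via the sample → the invoice → the parcel.

the invoice, the letter, the package, the report, the sample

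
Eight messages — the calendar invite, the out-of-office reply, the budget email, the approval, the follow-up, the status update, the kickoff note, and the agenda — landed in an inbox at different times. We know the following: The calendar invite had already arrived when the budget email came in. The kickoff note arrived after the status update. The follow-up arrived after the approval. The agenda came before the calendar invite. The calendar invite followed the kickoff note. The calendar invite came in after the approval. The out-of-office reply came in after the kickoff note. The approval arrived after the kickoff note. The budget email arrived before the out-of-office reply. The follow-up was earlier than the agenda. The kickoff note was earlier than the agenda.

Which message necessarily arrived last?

Every other message has a chain of constraints placing it before the out-of-office reply, so the out-of-office reply is last.

the out-of-office reply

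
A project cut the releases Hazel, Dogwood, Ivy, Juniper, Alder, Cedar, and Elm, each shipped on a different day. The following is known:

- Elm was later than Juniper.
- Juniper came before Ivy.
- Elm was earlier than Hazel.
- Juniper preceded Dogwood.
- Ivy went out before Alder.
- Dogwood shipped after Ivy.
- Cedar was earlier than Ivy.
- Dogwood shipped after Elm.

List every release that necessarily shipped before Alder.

Directly stated before Alder: Ivy.
Cedar reaches Alder via Cedar → Ivy → Alder.
Juniper reaches Alder via Juniper → Ivy → Alder.
No chain forces Elm (or any of the others) ahead of Alder.

Cedar, Ivy, Juniper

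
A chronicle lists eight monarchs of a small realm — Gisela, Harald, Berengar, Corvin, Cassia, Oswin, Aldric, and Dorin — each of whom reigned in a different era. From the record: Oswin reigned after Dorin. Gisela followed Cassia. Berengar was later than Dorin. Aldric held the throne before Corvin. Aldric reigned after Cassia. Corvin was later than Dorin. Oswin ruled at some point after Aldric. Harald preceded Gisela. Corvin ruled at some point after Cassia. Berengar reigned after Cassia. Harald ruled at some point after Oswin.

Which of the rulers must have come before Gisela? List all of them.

Aldric, Cassia, Dorin, Harald, Oswin

Directly stated before Gisela: Cassia and Harald.
Aldric reaches Gisela via Aldric → Oswin → Harald → Gisela.
Dorin reaches Gisela via Dorin → Oswin → Harald → Gisela.
Oswin reaches Gisela via Oswin → Harald → Gisela.
No chain forces Corvin (or any of the others) ahead of Gisela.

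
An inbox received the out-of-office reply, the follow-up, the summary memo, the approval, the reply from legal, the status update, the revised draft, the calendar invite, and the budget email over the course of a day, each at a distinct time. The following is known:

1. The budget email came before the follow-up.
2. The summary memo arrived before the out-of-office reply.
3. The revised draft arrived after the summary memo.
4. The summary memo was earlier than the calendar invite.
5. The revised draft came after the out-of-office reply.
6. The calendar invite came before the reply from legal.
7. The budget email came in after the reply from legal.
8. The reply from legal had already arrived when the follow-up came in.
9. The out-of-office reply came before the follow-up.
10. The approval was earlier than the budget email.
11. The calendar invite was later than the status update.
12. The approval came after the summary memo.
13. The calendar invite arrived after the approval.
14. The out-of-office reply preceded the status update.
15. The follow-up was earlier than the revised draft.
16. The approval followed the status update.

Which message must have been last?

Every other message has a chain of constraints placing it before the revised draft, so the revised draft is last.

the revised draft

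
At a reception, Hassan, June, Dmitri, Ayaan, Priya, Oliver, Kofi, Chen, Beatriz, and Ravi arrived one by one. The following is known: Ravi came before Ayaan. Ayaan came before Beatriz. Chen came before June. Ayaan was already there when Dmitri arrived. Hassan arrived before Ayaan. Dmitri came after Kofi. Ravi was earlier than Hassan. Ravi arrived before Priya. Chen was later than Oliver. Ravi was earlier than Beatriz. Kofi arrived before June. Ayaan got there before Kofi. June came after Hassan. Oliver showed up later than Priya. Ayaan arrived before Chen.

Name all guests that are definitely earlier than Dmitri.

Directly stated before Dmitri: Ayaan and Kofi.
Hassan reaches Dmitri via Hassan → Ayaan → Dmitri.
Ravi reaches Dmitri via Ravi → Ayaan → Dmitri.
No chain forces June (or any of the others) ahead of Dmitri.

Ayaan, Hassan, Kofi, Ravi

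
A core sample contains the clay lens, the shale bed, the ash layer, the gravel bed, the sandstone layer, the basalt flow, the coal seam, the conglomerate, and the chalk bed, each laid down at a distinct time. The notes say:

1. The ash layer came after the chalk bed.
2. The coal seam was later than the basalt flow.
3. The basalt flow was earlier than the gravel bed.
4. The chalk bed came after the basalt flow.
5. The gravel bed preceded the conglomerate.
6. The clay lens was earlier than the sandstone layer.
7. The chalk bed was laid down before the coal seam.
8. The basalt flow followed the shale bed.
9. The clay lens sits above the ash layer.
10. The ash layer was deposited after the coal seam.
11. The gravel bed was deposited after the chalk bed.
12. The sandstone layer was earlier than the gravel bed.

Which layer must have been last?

Every other layer has a chain of constraints placing it before the conglomerate, so the conglomerate is last.

the conglomerate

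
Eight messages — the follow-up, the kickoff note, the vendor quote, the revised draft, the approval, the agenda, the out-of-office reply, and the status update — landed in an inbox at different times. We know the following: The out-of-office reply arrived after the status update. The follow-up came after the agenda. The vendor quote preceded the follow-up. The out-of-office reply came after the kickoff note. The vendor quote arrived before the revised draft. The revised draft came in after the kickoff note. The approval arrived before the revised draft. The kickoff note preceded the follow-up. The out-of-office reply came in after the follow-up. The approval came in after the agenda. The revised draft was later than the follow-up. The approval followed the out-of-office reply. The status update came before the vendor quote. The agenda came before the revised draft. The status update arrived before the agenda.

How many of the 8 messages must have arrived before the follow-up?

4

Directly stated before the follow-up: the agenda, the kickoff note, and the vendor quote.
The status update reaches the follow-up via the status update → the vendor quote → the follow-up.
That's the agenda, the kickoff note, the status update, and the vendor quote — 4 in all.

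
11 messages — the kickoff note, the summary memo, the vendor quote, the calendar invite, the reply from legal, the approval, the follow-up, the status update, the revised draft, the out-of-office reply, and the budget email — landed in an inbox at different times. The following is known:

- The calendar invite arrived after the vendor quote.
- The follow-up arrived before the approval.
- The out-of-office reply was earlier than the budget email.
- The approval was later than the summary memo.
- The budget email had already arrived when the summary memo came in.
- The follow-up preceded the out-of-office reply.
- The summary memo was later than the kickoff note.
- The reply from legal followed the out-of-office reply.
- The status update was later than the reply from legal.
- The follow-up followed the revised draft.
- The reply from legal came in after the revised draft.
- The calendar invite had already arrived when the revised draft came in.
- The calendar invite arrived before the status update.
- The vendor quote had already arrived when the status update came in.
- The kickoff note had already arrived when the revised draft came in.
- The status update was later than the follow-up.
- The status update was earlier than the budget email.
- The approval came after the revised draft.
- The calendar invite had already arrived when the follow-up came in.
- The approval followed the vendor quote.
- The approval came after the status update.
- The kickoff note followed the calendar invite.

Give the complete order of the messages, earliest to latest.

the vendor quote, the calendar invite, the kickoff note, the revised draft, the follow-up, the out-of-office reply, the reply from legal, the status update, the budget email, the summary memo, the approval

The constraints fix every adjacent pair, so only one ordering works:
the vendor quote → the calendar invite → the kickoff note → the revised draft → the follow-up → the out-of-office reply → the reply from legal → the status update → the budget email → the summary memo → the approval.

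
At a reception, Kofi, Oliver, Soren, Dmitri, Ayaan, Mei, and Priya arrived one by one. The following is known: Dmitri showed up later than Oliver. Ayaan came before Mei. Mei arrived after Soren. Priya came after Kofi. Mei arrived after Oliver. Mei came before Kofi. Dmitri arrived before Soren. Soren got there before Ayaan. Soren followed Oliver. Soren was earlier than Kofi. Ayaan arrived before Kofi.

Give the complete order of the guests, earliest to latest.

The constraints fix every adjacent pair, so only one ordering works:
Oliver → Dmitri → Soren → Ayaan → Mei → Kofi → Priya.

Oliver, Dmitri, Soren, Ayaan, Mei, Kofi, Priya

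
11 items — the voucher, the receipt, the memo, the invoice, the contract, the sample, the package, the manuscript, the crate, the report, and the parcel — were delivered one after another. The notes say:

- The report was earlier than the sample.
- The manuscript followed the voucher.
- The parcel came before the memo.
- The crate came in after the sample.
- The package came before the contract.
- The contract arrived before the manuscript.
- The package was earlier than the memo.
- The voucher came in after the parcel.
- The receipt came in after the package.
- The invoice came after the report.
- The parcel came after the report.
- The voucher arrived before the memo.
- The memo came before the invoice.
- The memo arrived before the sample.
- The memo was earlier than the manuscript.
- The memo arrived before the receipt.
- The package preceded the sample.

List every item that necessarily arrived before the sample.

the memo, the package, the parcel, the report, the voucher

Directly stated before the sample: the memo, the package, and the report.
The parcel reaches the sample via the parcel → the memo → the sample.
The voucher reaches the sample via the voucher → the memo → the sample.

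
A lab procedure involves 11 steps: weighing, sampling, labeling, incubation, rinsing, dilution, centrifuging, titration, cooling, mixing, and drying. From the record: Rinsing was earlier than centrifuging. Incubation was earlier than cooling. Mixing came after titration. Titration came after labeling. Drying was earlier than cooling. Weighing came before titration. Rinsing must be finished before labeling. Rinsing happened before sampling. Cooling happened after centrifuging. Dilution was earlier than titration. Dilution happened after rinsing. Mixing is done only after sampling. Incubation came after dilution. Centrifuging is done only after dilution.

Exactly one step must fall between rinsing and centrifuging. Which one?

dilution

Tracing the constraints gives rinsing → dilution → centrifuging, so dilution sits after rinsing and before centrifuging.
No other step is forced both after rinsing and before centrifuging.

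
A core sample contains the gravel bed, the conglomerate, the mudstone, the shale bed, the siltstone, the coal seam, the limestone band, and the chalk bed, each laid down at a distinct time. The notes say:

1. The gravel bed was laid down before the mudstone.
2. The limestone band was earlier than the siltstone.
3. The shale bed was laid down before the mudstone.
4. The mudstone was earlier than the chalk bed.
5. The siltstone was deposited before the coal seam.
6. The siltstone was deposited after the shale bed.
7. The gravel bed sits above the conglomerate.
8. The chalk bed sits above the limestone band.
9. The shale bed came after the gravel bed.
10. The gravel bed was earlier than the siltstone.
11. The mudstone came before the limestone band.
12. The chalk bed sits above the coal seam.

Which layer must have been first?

The conglomerate has a chain of constraints placing it before every other layer, so the conglomerate must be first.

the conglomerate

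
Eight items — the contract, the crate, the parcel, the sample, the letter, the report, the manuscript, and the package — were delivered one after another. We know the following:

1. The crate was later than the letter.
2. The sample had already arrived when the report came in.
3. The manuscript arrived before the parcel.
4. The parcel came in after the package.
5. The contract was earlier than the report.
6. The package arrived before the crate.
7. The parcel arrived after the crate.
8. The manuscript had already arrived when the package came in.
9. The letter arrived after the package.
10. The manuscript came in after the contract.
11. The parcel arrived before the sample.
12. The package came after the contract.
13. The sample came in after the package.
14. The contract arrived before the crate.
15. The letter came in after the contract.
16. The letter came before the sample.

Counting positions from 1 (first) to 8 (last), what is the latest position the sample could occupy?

7

The sample must come before the report — 1 item forced after it.
Everything else can be placed before the sample in some valid order, so the sample can sit as late as position 8 − 1 = 7.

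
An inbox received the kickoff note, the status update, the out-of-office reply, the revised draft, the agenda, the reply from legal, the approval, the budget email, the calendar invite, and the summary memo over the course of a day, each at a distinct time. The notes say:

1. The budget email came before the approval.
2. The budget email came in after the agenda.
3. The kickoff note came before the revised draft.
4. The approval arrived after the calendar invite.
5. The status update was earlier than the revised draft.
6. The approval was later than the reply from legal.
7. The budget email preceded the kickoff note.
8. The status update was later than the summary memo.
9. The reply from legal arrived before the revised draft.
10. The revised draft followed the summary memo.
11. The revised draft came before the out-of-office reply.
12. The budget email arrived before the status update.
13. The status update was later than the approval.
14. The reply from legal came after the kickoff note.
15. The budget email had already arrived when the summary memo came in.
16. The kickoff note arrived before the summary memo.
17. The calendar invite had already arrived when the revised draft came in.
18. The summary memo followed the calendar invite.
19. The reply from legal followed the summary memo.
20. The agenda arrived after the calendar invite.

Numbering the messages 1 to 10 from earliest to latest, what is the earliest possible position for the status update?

The agenda, the approval, the budget email, the calendar invite, the kickoff note, the reply from legal, and the summary memo must all come before the status update — 7 forced predecessors.
Nothing else is forced ahead of the status update, so its earliest slot is position 7 + 1 = 8.

8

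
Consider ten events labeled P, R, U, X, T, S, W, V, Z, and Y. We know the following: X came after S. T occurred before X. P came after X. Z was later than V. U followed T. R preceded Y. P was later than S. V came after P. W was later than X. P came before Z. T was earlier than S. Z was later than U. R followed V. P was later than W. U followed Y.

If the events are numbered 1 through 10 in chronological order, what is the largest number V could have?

6

V must come before R, U, Y, and Z — 4 events forced after it.
Everything else can be placed before V in some valid order, so V can sit as late as position 10 − 4 = 6.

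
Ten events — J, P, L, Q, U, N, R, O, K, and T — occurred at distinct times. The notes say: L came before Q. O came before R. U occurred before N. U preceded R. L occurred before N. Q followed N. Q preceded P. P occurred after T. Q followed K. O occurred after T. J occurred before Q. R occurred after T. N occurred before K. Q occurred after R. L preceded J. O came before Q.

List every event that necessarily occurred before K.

L, N, U

Directly stated before K: N.
L reaches K via L → N → K.
U reaches K via U → N → K.
No chain forces O (or any of the others) ahead of K.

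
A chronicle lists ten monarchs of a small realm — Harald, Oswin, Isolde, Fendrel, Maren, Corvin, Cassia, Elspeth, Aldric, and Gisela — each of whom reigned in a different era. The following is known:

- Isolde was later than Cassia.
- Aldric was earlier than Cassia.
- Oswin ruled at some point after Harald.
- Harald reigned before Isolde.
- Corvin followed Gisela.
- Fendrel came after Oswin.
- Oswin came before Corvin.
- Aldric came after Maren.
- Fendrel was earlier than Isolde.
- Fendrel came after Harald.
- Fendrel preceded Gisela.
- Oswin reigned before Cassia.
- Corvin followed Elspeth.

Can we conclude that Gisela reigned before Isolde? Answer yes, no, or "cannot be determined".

No chain of stated constraints runs from Gisela to Isolde, and none runs from Isolde to Gisela either.
So the relative order of Gisela and Isolde is not fixed by the given facts.

cannot be determined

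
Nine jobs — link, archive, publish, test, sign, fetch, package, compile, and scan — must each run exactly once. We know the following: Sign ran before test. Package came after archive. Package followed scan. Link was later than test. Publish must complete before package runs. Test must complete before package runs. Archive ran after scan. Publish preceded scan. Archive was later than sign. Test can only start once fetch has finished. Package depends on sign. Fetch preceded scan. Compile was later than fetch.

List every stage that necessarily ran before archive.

fetch, publish, scan, sign

Directly stated before archive: scan and sign.
Fetch reaches archive via fetch → scan → archive.
Publish reaches archive via publish → scan → archive.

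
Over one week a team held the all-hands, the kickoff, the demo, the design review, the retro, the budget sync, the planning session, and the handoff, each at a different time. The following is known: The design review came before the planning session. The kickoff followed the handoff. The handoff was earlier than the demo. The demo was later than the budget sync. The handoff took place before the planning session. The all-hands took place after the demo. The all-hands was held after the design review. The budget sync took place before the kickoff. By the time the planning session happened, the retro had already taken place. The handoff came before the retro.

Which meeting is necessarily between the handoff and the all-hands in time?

the demo

Tracing the constraints gives the handoff → the demo → the all-hands, so the demo sits after the handoff and before the all-hands.
No other meeting is forced both after the handoff and before the all-hands.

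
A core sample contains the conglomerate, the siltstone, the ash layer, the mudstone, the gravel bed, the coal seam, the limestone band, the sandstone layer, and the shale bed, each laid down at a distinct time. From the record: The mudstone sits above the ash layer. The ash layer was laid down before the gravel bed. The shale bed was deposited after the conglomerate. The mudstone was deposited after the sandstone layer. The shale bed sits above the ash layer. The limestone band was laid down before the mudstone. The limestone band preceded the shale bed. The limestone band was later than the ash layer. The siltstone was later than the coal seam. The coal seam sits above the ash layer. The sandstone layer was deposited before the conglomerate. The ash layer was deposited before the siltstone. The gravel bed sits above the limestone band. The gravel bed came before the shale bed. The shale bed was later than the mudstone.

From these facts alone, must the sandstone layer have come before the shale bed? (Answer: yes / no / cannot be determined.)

yes

Chain the constraints: the sandstone layer → the mudstone → the shale bed. Each link is directly stated, so the sandstone layer comes before the shale bed.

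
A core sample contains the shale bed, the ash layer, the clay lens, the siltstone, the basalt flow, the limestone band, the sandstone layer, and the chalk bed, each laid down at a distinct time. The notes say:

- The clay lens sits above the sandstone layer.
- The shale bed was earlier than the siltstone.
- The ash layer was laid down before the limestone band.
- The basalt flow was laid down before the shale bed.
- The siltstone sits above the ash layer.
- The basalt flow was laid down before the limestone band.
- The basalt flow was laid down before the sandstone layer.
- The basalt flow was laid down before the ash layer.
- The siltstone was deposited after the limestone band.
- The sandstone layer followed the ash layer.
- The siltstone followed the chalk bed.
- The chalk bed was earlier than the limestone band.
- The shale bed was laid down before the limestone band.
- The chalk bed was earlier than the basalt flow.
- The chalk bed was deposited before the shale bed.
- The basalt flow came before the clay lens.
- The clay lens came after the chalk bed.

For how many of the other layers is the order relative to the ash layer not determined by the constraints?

Forced before the ash layer: the basalt flow and the chalk bed; forced after the ash layer: the clay lens, the limestone band, the sandstone layer, and the siltstone.
That leaves the shale bed with no forced order relative to the ash layer — 1.

1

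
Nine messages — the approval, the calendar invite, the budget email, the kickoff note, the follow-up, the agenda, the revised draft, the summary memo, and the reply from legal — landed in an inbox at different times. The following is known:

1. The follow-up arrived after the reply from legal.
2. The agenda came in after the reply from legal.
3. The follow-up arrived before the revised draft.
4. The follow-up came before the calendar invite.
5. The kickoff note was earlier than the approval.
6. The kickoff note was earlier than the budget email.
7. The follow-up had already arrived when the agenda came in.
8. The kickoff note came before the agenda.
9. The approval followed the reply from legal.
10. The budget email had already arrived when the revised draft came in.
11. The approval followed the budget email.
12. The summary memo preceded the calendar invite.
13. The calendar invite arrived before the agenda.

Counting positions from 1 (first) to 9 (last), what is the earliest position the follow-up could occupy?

The reply from legal must come before the follow-up — 1 forced predecessor.
Nothing else is forced ahead of the follow-up, so its earliest slot is position 1 + 1 = 2.

2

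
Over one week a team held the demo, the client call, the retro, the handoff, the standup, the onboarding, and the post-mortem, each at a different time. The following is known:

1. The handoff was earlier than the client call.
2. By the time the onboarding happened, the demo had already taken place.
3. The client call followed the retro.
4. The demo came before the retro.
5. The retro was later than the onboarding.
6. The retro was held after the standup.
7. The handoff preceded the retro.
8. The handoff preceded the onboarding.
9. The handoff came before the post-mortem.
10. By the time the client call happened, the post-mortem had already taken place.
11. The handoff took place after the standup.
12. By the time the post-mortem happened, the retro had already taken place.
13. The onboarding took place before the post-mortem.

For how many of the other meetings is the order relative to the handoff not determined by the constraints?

Forced before the handoff: the standup; forced after the handoff: the client call, the onboarding, the post-mortem, and the retro.
That leaves the demo with no forced order relative to the handoff — 1.

1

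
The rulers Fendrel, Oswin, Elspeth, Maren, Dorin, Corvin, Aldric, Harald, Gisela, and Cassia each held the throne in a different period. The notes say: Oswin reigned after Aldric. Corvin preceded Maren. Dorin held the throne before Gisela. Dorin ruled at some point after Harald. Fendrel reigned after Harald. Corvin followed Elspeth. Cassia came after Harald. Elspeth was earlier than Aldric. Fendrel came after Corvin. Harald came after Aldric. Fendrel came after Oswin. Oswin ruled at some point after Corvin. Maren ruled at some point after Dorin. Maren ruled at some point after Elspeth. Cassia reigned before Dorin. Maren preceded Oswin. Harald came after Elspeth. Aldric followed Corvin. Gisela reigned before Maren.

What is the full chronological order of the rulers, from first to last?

The constraints fix every adjacent pair, so only one ordering works:
Elspeth → Corvin → Aldric → Harald → Cassia → Dorin → Gisela → Maren → Oswin → Fendrel.

Elspeth, Corvin, Aldric, Harald, Cassia, Dorin, Gisela, Maren, Oswin, Fendrel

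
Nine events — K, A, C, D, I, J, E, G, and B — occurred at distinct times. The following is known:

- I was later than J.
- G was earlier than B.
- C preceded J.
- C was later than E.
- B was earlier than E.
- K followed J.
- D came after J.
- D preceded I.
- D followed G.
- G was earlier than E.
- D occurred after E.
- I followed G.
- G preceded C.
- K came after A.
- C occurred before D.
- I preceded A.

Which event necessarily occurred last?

Every other event has a chain of constraints placing it before K, so K is last.

K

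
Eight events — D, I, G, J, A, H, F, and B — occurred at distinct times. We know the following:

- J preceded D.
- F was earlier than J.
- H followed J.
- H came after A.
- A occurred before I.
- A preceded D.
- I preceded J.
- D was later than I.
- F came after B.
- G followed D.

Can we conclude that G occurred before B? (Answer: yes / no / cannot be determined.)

Tracing the constraints gives B → F → J → D → G, so B must come before G.
That means G cannot be before B.

no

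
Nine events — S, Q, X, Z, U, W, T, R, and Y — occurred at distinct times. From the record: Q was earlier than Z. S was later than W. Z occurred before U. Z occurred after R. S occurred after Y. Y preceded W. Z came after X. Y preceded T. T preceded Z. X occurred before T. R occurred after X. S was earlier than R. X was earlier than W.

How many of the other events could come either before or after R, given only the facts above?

Forced before R: S, W, X, and Y; forced after R: U and Z.
That leaves Q and T with no forced order relative to R — 2.

2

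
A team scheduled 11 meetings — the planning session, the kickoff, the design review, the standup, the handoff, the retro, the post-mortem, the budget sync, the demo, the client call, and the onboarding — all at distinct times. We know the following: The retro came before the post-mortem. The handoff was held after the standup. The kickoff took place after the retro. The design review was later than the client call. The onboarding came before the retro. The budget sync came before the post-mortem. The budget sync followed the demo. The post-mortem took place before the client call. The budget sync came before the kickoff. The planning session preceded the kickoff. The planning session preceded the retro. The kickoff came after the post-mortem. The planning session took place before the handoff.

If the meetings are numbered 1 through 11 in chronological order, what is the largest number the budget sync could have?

The budget sync must come before the client call, the design review, the kickoff, and the post-mortem — 4 meetings forced after it.
Everything else can be placed before the budget sync in some valid order, so the budget sync can sit as late as position 11 − 4 = 7.

7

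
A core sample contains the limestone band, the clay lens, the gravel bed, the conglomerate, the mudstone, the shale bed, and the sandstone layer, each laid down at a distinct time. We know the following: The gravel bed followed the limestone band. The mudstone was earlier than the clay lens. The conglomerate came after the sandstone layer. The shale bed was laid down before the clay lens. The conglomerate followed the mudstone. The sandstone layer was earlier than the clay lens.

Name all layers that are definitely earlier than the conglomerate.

the mudstone, the sandstone layer

Directly stated before the conglomerate: the mudstone and the sandstone layer.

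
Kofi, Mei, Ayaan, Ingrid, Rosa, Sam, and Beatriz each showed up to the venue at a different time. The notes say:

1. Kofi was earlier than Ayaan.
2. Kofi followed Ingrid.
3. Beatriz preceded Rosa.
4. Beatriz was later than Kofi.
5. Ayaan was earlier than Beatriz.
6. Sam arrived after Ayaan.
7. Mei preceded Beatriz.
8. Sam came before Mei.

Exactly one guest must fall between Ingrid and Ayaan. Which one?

Kofi

Tracing the constraints gives Ingrid → Kofi → Ayaan, so Kofi sits after Ingrid and before Ayaan.
No other guest is forced both after Ingrid and before Ayaan.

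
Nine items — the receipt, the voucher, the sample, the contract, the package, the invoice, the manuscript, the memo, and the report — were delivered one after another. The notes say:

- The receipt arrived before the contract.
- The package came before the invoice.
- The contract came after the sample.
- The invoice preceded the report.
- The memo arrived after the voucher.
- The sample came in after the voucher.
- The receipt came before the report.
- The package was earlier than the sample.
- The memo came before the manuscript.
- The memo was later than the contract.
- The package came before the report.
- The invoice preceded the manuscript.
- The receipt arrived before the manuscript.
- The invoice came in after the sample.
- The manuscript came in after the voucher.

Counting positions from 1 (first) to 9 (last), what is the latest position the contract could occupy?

7

The contract must come before the manuscript and the memo — 2 items forced after it.
Everything else can be placed before the contract in some valid order, so the contract can sit as late as position 9 − 2 = 7.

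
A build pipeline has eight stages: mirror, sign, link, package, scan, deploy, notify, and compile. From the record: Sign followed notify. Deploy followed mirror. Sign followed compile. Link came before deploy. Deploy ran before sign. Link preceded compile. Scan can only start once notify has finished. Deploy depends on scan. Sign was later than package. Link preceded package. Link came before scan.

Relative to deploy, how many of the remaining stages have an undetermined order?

Forced before deploy: link, mirror, notify, and scan; forced after deploy: sign.
That leaves compile and package with no forced order relative to deploy — 2.

2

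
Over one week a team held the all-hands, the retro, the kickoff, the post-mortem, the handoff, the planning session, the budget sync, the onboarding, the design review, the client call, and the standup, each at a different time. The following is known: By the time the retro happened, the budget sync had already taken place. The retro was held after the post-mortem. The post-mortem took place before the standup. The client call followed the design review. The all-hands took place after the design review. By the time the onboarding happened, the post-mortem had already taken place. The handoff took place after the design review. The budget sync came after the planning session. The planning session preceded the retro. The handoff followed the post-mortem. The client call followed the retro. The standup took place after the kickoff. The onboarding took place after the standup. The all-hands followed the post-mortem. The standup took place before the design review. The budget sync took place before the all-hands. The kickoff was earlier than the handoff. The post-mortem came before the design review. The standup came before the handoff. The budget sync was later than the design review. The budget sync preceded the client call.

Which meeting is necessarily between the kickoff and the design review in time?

Tracing the constraints gives the kickoff → the standup → the design review, so the standup sits after the kickoff and before the design review.
No other meeting is forced both after the kickoff and before the design review.

the standup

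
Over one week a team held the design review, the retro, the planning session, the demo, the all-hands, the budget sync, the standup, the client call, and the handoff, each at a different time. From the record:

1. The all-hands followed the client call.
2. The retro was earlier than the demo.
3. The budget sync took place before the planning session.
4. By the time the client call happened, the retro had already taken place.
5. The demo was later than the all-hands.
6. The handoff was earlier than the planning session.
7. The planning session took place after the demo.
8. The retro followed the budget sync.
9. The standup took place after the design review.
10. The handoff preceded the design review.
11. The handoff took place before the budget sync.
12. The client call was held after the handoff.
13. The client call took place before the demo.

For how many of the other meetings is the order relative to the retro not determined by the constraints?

Forced before the retro: the budget sync and the handoff; forced after the retro: the all-hands, the client call, the demo, and the planning session.
That leaves the design review and the standup with no forced order relative to the retro — 2.

2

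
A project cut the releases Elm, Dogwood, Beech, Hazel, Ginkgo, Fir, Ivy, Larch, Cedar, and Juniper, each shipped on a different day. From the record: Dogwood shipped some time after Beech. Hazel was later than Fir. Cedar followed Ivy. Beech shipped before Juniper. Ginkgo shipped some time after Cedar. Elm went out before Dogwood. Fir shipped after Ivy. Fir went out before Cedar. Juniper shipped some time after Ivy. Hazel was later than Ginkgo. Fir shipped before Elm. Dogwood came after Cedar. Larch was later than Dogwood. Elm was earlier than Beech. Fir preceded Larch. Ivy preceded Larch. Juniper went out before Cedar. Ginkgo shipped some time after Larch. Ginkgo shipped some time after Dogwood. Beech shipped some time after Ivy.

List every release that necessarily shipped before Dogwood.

Directly stated before Dogwood: Beech, Cedar, and Elm.
Fir reaches Dogwood via Fir → Cedar → Dogwood.
Ivy reaches Dogwood via Ivy → Beech → Dogwood.
Juniper reaches Dogwood via Juniper → Cedar → Dogwood.
No chain forces Hazel (or any of the others) ahead of Dogwood.

Beech, Cedar, Elm, Fir, Ivy, Juniper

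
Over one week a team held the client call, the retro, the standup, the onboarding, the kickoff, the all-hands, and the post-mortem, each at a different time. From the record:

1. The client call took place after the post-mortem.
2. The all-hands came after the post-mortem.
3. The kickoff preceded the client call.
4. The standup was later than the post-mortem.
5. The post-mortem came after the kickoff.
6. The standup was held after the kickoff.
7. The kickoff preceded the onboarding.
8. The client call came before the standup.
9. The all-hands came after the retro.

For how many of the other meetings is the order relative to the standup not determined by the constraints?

Forced before the standup: the client call, the kickoff, and the post-mortem.
That leaves the all-hands, the onboarding, and the retro with no forced order relative to the standup — 3.

3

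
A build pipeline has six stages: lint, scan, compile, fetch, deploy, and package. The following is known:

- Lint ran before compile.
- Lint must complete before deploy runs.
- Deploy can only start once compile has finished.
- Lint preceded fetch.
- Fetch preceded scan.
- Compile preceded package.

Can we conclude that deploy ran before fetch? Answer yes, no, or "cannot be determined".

cannot be determined

No chain of stated constraints runs from deploy to fetch, and none runs from fetch to deploy either.
So the relative order of deploy and fetch is not fixed by the given facts.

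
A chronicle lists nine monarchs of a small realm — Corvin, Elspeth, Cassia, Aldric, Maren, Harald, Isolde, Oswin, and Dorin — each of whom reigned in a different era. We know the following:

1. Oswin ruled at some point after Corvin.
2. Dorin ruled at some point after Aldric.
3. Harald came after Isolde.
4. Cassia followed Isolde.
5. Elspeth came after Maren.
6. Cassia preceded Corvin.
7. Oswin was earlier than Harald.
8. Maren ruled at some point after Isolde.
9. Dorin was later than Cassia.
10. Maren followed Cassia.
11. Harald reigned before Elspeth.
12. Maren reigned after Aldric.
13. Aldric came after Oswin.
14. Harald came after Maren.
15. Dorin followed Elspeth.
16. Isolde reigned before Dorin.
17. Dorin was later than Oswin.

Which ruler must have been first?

Isolde

Isolde has a chain of constraints placing them before every other ruler, so Isolde must be first.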